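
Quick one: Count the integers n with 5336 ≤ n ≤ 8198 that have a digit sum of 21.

218

The integers in [5336, 8198] that have a digit sum of 21: 5349, 5358, 5367, 5376, 5385, 5394, …, 8184, 8193.
218 qualify.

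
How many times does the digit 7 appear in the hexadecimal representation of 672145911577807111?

672145911577807111 in base 16 is 953F12538D38907.
The digit 7 appears 1 time.

1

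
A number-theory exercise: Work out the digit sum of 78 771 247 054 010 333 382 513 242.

92

7+8+7+7+1+2+4+7+0+5+4+0+1+0+3+3+3+3+8+2+5+1+3+2+4+2 = 92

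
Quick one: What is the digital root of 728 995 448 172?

7+2+8+9+9+5+4+4+8+1+7+2 = 66
6+6 = 12
1+2 = 3
(Equivalently, 728 995 448 172 mod 9 = 3.)

3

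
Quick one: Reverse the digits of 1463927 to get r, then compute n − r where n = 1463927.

Reverse of 1463927 is 7293641.
1463927 − 7293641 = -5829714

-5829714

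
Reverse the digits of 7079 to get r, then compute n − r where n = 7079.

Reverse of 7079 is 9707.
7079 − 9707 = -2628

-2628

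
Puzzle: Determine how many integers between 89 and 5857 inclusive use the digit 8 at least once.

The integers in [89, 5857] that use the digit 8 at least once: 89, 98, 108, 118, 128, 138, …, 5856, 5857.
1548 qualify.

1548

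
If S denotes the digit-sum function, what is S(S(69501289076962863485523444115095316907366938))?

10

First digit sum: 208.
2+0+8 = 10.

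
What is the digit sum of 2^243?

323

2^243 = 14134776518227074636666380005943348126619871175004951664972849610340958208
Sum of its 74 digits: 323.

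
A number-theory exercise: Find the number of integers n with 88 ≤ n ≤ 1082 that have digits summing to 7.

35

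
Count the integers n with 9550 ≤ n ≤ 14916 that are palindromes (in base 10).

54

The integers in [9550, 14916] that are palindromes (in base 10): 9559, 9669, 9779, 9889, 9999, 10001, …, 14741, 14841.
54 qualify.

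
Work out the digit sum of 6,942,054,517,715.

56

6+9+4+2+0+5+4+5+1+7+7+1+5 = 56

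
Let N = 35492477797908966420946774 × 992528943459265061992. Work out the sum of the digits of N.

35492477797908966420946774 × 992528943459265061992 = 35227311489510009068111139768768648528442413808
Sum of its 47 digits: 199.

199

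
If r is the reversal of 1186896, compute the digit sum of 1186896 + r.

Reversal of 1186896 is 6986811; 1186896 + 6986811 = 8173707.
Digit sum of 8173707: 8+1+7+3+7+0+7 = 33.

33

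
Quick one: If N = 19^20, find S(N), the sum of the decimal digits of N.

19^20 = 37589973457545958193355601
Sum of its 26 digits: 136.

136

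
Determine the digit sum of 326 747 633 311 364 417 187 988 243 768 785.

162

3+2+6+7+4+7+6+3+3+3+1+1+3+6+4+4+1+7+1+8+7+9+8+8+2+4+3+7+6+8+7+8+5 = 162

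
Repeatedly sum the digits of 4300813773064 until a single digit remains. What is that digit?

4+3+0+0+8+1+3+7+7+3+0+6+4 = 46
4+6 = 10
1+0 = 1

1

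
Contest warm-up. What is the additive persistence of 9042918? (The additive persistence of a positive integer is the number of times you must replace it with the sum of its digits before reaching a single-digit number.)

9042918 → 33 → 6 (2 steps)

2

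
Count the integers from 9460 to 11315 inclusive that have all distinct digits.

The integers in [9460, 11315] that have all distinct digits: 9460, 9461, 9462, 9463, 9465, 9467, …, 10986, 10987.
581 qualify.

581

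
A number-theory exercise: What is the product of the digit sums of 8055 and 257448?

540

S(8055) = 8+0+5+5 = 18.
S(257448) = 2+5+7+4+4+8 = 30.
18 · 30 = 540.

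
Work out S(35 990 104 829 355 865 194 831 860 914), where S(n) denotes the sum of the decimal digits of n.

136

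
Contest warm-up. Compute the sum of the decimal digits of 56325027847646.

65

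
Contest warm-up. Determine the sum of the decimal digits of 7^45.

163

7^45 = 107006904423598033356356300384937784807
Sum of its 39 digits: 163.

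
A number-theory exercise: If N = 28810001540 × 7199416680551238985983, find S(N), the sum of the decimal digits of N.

135

28810001540 × 7199416680551238985983 = 207415205653782883235078268413820
Sum of its 33 digits: 135.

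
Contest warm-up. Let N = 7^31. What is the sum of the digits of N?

115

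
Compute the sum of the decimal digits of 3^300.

693

3^300 = 136891479058588375991326027382088315966463695625337436471480190078368997177499076593800206155688941388250484440597994042813512732765695774566001
Sum of its 144 digits: 693.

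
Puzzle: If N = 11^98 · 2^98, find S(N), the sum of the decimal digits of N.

664

11^98 · 2^98 = 360929783142319123942880993368119836564386129875163537918810892355111907907264960848692937540560876148633748929983765468494549745664
Sum of its 132 digits: 664.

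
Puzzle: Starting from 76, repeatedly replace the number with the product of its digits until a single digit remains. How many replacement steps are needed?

2

76 → 42 → 8 (2 steps)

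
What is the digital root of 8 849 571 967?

8+8+4+9+5+7+1+9+6+7 = 64
6+4 = 10
1+0 = 1

1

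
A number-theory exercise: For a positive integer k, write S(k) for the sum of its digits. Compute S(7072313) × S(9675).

621

S(7072313) = 7+0+7+2+3+1+3 = 23.
S(9675) = 9+6+7+5 = 27.
23 · 27 = 621.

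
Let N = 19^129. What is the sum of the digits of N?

730

19^129 = 910362841929601593699242915329458527779099306390144333215018898204440341851315851587840460641860627227530174135975712645444059202059862934786573527168118056972572179
Sum of its 165 digits: 730.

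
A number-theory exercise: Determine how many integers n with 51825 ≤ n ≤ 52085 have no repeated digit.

The integers in [51825, 52085] that have no repeated digit: 51826, 51827, 51829, 51830, 51832, 51834, …, 52083, 52084.
108 qualify.

108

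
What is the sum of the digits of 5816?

5+8+1+6 = 20

20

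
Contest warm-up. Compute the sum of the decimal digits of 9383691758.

59

9+3+8+3+6+9+1+7+5+8 = 59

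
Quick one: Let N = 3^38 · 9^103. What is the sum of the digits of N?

3^38 · 9^103 = 261568927457882874608733211757582315090892217214195250256575658313972901281170319830426649720495049350373165676996881
Sum of its 117 digits: 531.

531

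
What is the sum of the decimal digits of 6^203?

720

6^203 = 92194248343397918572146576568055126186085568996569716771023481049984392782717863628119582097603533016111568140802044043486164491951800572354947367854686601216
Sum of its 158 digits: 720.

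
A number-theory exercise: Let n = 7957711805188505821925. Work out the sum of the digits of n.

104

7+9+5+7+7+1+1+8+0+5+1+8+8+5+0+5+8+2+1+9+2+5 = 104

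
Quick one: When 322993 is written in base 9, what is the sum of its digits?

322993 in base 9 is 542051.
Digit sum: 5+4+2+0+5+1 = 17.

17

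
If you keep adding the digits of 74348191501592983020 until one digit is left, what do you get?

9

7+4+3+4+8+1+9+1+5+0+1+5+9+2+9+8+3+0+2+0 = 81
8+1 = 9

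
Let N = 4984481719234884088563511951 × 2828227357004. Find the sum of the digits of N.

203

4984481719234884088563511951 × 2828227357004 = 14097247558826430214876274868168897554804
Sum of its 41 digits: 203.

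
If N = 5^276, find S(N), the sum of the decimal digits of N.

5^276 = 8236092143148846269022323477554702349773407329975396523498252363365737727320124681445605758163727022705600065179967559430117701479751536077168468262727808737455603704802342690527439117431640625
Sum of its 193 digits: 838.

838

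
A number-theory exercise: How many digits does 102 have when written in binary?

7

102 in base 2 is 1100110, which has 7 digits.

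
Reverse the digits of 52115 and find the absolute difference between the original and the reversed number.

990

Reverse of 52115 is 51125.
|52115 − 51125| = 990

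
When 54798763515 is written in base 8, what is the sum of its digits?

41

54798763515 in base 8 is 630220542773.
Digit sum: 6+3+0+2+2+0+5+4+2+7+7+3 = 41.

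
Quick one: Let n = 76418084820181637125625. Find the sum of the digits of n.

7+6+4+1+8+0+8+4+8+2+0+1+8+1+6+3+7+1+2+5+6+2+5 = 95

95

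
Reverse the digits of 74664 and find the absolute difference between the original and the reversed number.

28017

Reverse of 74664 is 46647.
|74664 − 46647| = 28017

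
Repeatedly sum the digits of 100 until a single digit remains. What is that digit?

1

1+0+0 = 1
(Equivalently, 100 mod 9 = 1.)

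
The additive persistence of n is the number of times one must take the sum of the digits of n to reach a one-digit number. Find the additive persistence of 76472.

2

76472 → 26 → 8 (2 steps)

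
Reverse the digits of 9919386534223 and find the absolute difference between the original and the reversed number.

6695029695024

Reverse of 9919386534223 is 3224356839199.
|9919386534223 − 3224356839199| = 6695029695024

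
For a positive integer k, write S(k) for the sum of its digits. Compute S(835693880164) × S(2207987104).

S(835693880164) = 8+3+5+6+9+3+8+8+0+1+6+4 = 61.
S(2207987104) = 2+2+0+7+9+8+7+1+0+4 = 40.
61 · 40 = 2440.

2440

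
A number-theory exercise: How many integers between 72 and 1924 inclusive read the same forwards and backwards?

The integers in [72, 1924] that read the same forwards and backwards: 77, 88, 99, 101, 111, 121, …, 1771, 1881.
102 qualify.

102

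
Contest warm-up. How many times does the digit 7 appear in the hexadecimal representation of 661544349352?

1

661544349352 in base 16 is 9A071DAEA8.
The digit 7 appears 1 time.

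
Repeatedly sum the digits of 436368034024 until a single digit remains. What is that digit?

7

4+3+6+3+6+8+0+3+4+0+2+4 = 43
4+3 = 7
(Equivalently, 436368034024 mod 9 = 7.)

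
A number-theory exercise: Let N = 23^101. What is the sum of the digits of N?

623

23^101 = 342382404646349906057205801490874347335703752037431479791270728812115965406404621099504973295378976497369961620127288149768965118187148023
Sum of its 138 digits: 623.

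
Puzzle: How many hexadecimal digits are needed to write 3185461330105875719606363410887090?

3185461330105875719606363410887090 in base 16 is 9D0E2CAE4D0BC09463C7C9A371B2, which has 28 digits.

28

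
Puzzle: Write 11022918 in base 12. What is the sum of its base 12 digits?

11022918 in base 12 is 3837006.
Digit sum: 3+8+3+7+0+0+6 = 27.

27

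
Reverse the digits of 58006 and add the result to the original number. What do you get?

118091

Reverse of 58006 is 60085.
58006 + 60085 = 118091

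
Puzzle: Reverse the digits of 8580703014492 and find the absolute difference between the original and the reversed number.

Reverse of 8580703014492 is 2944103070858.
|8580703014492 − 2944103070858| = 5636599943634

5636599943634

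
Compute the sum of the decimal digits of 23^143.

911

23^143 = 533433824640488811255467888429177995306089693213081491372535254217042221975386603625967546943230978654560499147586532042348230582998274774093432977517361713175569741670875184040861446737791580967
Sum of its 195 digits: 911.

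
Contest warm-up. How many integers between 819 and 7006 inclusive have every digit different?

3153

The integers in [819, 7006] that have every digit different: 819, 820, 821, 823, 824, 825, …, 6985, 6987.
3153 qualify.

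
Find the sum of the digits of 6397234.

6+3+9+7+2+3+4 = 34

34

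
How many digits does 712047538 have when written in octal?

10

712047538 in base 8 is 5234175662, which has 10 digits.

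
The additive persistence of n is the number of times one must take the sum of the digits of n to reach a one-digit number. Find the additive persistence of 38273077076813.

2

38273077076813 → 62 → 8 (2 steps)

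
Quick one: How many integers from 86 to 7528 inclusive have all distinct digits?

The integers in [86, 7528] that have all distinct digits: 86, 87, 89, 90, 91, 92, …, 7526, 7528.
3984 qualify.

3984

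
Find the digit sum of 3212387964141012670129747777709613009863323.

178

3+2+1+2+3+8+7+9+6+4+1+4+1+0+1+2+6+7+0+1+2+9+7+4+7+7+7+7+7+0+9+6+1+3+0+0+9+8+6+3+3+2+3 = 178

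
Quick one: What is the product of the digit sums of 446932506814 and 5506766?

1820

S(446932506814) = 4+4+6+9+3+2+5+0+6+8+1+4 = 52.
S(5506766) = 5+5+0+6+7+6+6 = 35.
52 · 35 = 1820.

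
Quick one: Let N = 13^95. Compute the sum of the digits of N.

13^95 = 6677570304223275239530701857387198617368963238937823093384979246595434602424434503635365231609489487257157
Sum of its 106 digits: 493.

493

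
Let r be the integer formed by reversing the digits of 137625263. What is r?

362526731

Reversing 137625263 gives 362526731.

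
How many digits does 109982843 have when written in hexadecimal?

109982843 in base 16 is 68E347B, which has 7 digits.

7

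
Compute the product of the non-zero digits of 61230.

36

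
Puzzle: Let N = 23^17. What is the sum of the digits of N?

92

23^17 = 141050039560662968926103
Sum of its 24 digits: 92.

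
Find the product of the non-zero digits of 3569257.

3×5×6×9×2×5×7 = 56700

56700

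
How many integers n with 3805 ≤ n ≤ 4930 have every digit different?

The integers in [3805, 4930] that have every digit different: 3805, 3806, 3807, 3809, 3810, 3812, …, 4928, 4930.
579 qualify.

579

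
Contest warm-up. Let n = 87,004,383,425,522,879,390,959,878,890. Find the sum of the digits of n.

152

8+7+0+0+4+3+8+3+4+2+5+5+2+2+8+7+9+3+9+0+9+5+9+8+7+8+8+9+0 = 152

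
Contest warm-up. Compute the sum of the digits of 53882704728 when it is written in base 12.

50

53882704728 in base 12 is A539260960.
Digit sum: 10+5+3+9+2+6+0+9+6+0 = 50.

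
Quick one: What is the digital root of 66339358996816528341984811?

1

6+6+3+3+9+3+5+8+9+9+6+8+1+6+5+2+8+3+4+1+9+8+4+8+1+1 = 136
1+3+6 = 10
1+0 = 1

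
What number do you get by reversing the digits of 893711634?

436117398

Reversing 893711634 gives 436117398.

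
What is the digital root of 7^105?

1

The digital root of n equals n mod 9 (or 9 when 9 | n), so we need 7^105 mod 9.
7^105 ≡ 1 (mod 9), so the digital root is 1.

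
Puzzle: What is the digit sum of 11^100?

11^100 = 137806123398222701841183371720896367762643312000384664331464775521549852095523076769401159497458526446001
Sum of its 105 digits: 439.

439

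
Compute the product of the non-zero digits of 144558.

1×4×4×5×5×8 = 3200

3200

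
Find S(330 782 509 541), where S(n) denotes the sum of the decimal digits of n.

47

3+3+0+7+8+2+5+0+9+5+4+1 = 47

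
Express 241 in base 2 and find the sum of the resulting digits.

5

241 in base 2 is 11110001.
Digit sum: 1+1+1+1+0+0+0+1 = 5.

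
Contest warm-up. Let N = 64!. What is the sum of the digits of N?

324

64! = 126886932185884164103433389335161480802865516174545192198801894375214704230400000000000000
Sum of its 90 digits: 324.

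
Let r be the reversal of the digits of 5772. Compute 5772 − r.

Reverse of 5772 is 2775.
5772 − 2775 = 2997

2997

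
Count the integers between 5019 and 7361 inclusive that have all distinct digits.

1207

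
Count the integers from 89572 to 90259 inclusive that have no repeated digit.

The integers in [89572, 90259] that have no repeated digit: 89572, 89573, 89574, 89576, 89601, 89602, …, 90257, 90258.
154 qualify.

154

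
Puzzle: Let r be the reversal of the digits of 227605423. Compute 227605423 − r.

-96901299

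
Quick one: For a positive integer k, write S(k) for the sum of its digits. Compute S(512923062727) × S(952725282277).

S(512923062727) = 5+1+2+9+2+3+0+6+2+7+2+7 = 46.
S(952725282277) = 9+5+2+7+2+5+2+8+2+2+7+7 = 58.
46 · 58 = 2668.

2668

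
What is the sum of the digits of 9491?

23

9+4+9+1 = 23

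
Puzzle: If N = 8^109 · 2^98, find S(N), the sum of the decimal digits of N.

8^109 · 2^98 = 86645927941275464361825443254471365732388658605494267974077486894206915868925800719999200190754361815543475342543861619655442432
Sum of its 128 digits: 608.

608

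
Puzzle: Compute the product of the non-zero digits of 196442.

1728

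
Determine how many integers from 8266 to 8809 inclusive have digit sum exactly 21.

47

The integers in [8266, 8809] that have digit sum exactly 21: 8274, 8283, 8292, 8319, 8328, 8337, …, 8760, 8805.
47 qualify.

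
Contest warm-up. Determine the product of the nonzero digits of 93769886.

3919104

9×3×7×6×9×8×8×6 = 3919104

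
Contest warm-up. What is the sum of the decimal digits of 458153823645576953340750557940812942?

164

4+5+8+1+5+3+8+2+3+6+4+5+5+7+6+9+5+3+3+4+0+7+5+0+5+5+7+9+4+0+8+1+2+9+4+2 = 164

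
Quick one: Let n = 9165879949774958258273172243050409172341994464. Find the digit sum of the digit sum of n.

First digit sum: 225.
2+2+5 = 9.

9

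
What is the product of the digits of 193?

27

1×9×3 = 27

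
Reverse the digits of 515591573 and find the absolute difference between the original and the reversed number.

Reverse of 515591573 is 375195515.
|515591573 − 375195515| = 140396058

140396058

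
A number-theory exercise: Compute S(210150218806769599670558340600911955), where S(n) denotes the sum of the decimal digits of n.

153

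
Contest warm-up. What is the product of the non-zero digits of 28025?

2×8×2×5 = 160

160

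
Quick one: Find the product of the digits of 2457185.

2×4×5×7×1×8×5 = 11200

11200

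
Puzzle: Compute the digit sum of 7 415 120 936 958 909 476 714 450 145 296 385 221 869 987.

211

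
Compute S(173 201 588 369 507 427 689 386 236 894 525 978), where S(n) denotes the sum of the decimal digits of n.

186

1+7+3+2+0+1+5+8+8+3+6+9+5+0+7+4+2+7+6+8+9+3+8+6+2+3+6+8+9+4+5+2+5+9+7+8 = 186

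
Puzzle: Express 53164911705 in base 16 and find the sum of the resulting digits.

60

53164911705 in base 16 is C60E02C59.
Digit sum: 12+6+0+14+0+2+12+5+9 = 60.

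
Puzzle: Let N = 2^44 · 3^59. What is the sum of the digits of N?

2^44 · 3^59 = 248584381005296109463108074309156310351872
Sum of its 42 digits: 162.

162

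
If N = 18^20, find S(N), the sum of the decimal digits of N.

117

18^20 = 12748236216396078174437376
Sum of its 26 digits: 117.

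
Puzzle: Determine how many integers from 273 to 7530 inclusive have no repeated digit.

3852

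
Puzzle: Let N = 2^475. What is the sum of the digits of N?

731

2^475 = 97554642197374757230674913431036447054643691958280348464348654988292866838117675628759565720734124098744591597543956965482749239977758915821568
Sum of its 143 digits: 731.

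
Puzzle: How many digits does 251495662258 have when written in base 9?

12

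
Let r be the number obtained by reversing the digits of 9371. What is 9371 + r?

Reverse of 9371 is 1739.
9371 + 1739 = 11110

11110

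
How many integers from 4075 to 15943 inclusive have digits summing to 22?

703

The integers in [4075, 15943] that have digits summing to 22: 4099, 4189, 4198, 4279, 4288, 4297, …, 15934, 15943.
703 qualify.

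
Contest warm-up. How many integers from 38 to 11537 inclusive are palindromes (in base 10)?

202

The integers in [38, 11537] that are palindromes (in base 10): 44, 55, 66, 77, 88, 99, …, 11411, 11511.
202 qualify.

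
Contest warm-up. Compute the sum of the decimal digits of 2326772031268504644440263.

91

2+3+2+6+7+7+2+0+3+1+2+6+8+5+0+4+6+4+4+4+4+0+2+6+3 = 91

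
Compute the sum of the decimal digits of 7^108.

370

7^108 = 18646113417161314493261616803956698971446415858248583415929120740302154318206422517221824801
Sum of its 92 digits: 370.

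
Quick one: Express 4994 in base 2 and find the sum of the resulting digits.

5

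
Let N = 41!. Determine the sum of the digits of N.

144

41! = 33452526613163807108170062053440751665152000000000
Sum of its 50 digits: 144.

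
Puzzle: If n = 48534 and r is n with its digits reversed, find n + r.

Reverse of 48534 is 43584.
48534 + 43584 = 92118

92118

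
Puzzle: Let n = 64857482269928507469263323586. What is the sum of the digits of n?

6+4+8+5+7+4+8+2+2+6+9+9+2+8+5+0+7+4+6+9+2+6+3+3+2+3+5+8+6 = 149

149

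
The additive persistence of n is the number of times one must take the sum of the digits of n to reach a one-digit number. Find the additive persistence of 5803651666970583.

3

5803651666970583 → 78 → 15 → 6 (3 steps)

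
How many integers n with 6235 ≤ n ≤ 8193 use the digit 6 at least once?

The integers in [6235, 8193] that use the digit 6 at least once: 6235, 6236, 6237, 6238, 6239, 6240, …, 8176, 8186.
1073 qualify.

1073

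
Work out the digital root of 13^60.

The digital root of n equals n mod 9 (or 9 when 9 | n), so we need 13^60 mod 9.
13^60 ≡ 1 (mod 9), so the digital root is 1.

1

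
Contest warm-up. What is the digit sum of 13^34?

13^34 = 74829695578286078013428929473144712489
Sum of its 38 digits: 193.

193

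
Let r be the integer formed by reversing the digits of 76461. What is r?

16467

Reversing 76461 gives 16467.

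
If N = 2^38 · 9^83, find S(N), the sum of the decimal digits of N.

2^38 · 9^83 = 4377922998746670203653060735171493190365974421401699986726377703922527207650073172431077376
Sum of its 91 digits: 405.

405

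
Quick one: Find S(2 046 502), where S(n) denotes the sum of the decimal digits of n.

2+0+4+6+5+0+2 = 19

19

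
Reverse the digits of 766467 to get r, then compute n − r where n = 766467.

1800

Reverse of 766467 is 764667.
766467 − 764667 = 1800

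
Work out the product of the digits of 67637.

6×7×6×3×7 = 5292

5292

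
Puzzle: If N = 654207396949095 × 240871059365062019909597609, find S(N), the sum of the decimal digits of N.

654207396949095 × 240871059365062019909597609 = 157579628747588155511641544977815706713855
Sum of its 42 digits: 210.

210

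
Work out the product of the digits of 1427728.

6272

1×4×2×7×7×2×8 = 6272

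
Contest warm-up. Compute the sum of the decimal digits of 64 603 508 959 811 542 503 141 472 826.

119

6+4+6+0+3+5+0+8+9+5+9+8+1+1+5+4+2+5+0+3+1+4+1+4+7+2+8+2+6 = 119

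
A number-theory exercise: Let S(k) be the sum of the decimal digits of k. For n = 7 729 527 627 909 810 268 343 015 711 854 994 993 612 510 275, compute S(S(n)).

4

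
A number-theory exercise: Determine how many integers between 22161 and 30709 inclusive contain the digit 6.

3086

The integers in [22161, 30709] that contain the digit 6: 22161, 22162, 22163, 22164, 22165, 22166, …, 30699, 30706.
3086 qualify.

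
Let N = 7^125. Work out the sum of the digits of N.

499

7^125 = 4337654948097993282537354757263188251697832994620405101744893017744569432720994168089672192211758909320807
Sum of its 106 digits: 499.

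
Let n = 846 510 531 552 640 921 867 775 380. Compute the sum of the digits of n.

8+4+6+5+1+0+5+3+1+5+5+2+6+4+0+9+2+1+8+6+7+7+7+5+3+8+0 = 118

118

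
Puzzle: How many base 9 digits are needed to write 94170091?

9

94170091 in base 9 is 216170064, which has 9 digits.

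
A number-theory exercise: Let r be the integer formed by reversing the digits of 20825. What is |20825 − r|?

31977

Reverse of 20825 is 52802.
|20825 − 52802| = 31977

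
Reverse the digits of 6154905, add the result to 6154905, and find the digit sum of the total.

Reversal of 6154905 is 5094516; 6154905 + 5094516 = 11249421.
Digit sum of 11249421: 1+1+2+4+9+4+2+1 = 24.

24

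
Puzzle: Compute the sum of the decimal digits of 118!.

756

118! = 468452584975429065657431236280838416439267950499862031533310318788629800927518416622330123618486343228862579684398745837012213486653229822121742374957258403779058860032000000000000000000000000000
Sum of its 195 digits: 756.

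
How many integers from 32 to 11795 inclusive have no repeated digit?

5581

The integers in [32, 11795] that have no repeated digit: 32, 34, 35, 36, 37, 38, …, 10986, 10987.
5581 qualify.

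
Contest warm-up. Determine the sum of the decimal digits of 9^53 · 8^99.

702

9^53 · 8^99 = 95666902471281986131191134491861421923503389981869868087798689516137327626567393356899394189284160975779108399578677541374618032125811621888
Sum of its 140 digits: 702.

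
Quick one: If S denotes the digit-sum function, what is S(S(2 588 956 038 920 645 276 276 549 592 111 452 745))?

12

First digit sum: 174.
1+7+4 = 12.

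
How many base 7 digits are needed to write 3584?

5

3584 in base 7 is 13310, which has 5 digits.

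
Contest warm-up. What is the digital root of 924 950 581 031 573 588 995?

9+2+4+9+5+0+5+8+1+0+3+1+5+7+3+5+8+8+9+9+5 = 106
1+0+6 = 7

7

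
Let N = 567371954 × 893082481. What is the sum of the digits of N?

567371954 × 893082481 = 506709952328137874
Sum of its 18 digits: 86.

86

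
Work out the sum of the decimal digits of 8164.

19

8+1+6+4 = 19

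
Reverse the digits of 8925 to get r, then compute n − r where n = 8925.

Reverse of 8925 is 5298.
8925 − 5298 = 3627

3627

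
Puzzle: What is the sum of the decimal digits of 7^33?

7^33 = 7730993719707444524137094407
Sum of its 28 digits: 127.

127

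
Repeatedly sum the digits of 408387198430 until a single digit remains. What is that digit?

1

4+0+8+3+8+7+1+9+8+4+3+0 = 55
5+5 = 10
1+0 = 1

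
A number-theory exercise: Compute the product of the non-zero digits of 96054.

1080

9×6×5×4 = 1080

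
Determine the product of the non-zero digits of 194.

1×9×4 = 36

36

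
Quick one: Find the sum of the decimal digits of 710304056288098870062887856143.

134

7+1+0+3+0+4+0+5+6+2+8+8+0+9+8+8+7+0+0+6+2+8+8+7+8+5+6+1+4+3 = 134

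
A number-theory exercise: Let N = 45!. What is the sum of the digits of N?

45! = 119622220865480194561963161495657715064383733760000000000
Sum of its 57 digits: 207.

207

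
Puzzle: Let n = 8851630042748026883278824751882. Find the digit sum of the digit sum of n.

First digit sum: 145.
1+4+5 = 10.

10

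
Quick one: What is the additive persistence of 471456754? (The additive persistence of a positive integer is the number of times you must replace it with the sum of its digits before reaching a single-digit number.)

471456754 → 43 → 7 (2 steps)

2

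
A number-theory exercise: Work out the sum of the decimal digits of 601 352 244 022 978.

6+0+1+3+5+2+2+4+4+0+2+2+9+7+8 = 55

55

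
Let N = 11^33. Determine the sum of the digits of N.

143

11^33 = 23225154419887808141001767796309131
Sum of its 35 digits: 143.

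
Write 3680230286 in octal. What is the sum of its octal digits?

47

3680230286 in base 8 is 33326755616.
Digit sum: 3+3+3+2+6+7+5+5+6+1+6 = 47.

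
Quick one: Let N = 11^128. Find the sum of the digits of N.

11^128 = 19873012250342044933876323243536725795573361572335445760471484541737760392533800435569122898705703960201510224425798062253366862190081
Sum of its 134 digits: 553.

553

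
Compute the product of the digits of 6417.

168

6×4×1×7 = 168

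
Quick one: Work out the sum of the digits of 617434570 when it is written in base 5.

617434570 in base 5 is 2231030401240.
Digit sum: 2+2+3+1+0+3+0+4+0+1+2+4+0 = 22.

22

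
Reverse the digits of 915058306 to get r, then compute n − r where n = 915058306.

Reverse of 915058306 is 603850519.
915058306 − 603850519 = 311207787

311207787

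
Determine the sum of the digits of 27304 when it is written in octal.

18

27304 in base 8 is 65250.
Digit sum: 6+5+2+5+0 = 18.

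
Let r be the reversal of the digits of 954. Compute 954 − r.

495

Reverse of 954 is 459.
954 − 459 = 495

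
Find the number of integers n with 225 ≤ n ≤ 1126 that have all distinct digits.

The integers in [225, 1126] that have all distinct digits: 230, 231, 234, 235, 236, 237, …, 1097, 1098.
616 qualify.

616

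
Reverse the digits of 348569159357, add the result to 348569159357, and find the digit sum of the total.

22

Reversal of 348569159357 is 753951965843; 348569159357 + 753951965843 = 1102521125200.
Digit sum of 1102521125200: 1+1+0+2+5+2+1+1+2+5+2+0+0 = 22.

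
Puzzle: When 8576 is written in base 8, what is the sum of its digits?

8576 in base 8 is 20600.
Digit sum: 2+0+6+0+0 = 8.

8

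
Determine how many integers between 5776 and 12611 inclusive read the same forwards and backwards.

The integers in [5776, 12611] that read the same forwards and backwards: 5885, 5995, 6006, 6116, 6226, 6336, …, 12421, 12521.
68 qualify.

68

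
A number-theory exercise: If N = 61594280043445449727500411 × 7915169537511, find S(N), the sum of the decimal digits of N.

61594280043445449727500411 × 7915169537511 = 487529169084801137306576829112932417021
Sum of its 39 digits: 162.

162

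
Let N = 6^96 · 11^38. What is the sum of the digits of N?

558

6^96 · 11^38 = 1885567451563528746861125132277367820320674809943810215839482277409941342969890458988787291690278065821335668391936
Sum of its 115 digits: 558.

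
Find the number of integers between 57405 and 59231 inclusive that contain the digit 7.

907

The integers in [57405, 59231] that contain the digit 7: 57405, 57406, 57407, 57408, 57409, 57410, …, 59217, 59227.
907 qualify.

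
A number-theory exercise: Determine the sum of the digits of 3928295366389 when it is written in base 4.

3928295366389 in base 4 is 321022200221211323311.
Digit sum: 3+2+1+0+2+2+2+0+0+2+2+1+2+1+1+3+2+3+3+1+1 = 34.

34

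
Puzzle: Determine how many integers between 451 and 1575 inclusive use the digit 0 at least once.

The integers in [451, 1575] that use the digit 0 at least once: 460, 470, 480, 490, 500, 501, …, 1560, 1570.
292 qualify.

292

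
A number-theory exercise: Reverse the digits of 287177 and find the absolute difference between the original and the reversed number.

484605

Reverse of 287177 is 771782.
|287177 − 771782| = 484605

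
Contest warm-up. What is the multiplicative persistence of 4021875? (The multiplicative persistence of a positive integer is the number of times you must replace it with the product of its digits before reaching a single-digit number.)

1

4021875 → 0 (1 step)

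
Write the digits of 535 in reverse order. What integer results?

535

Reversing 535 gives 535.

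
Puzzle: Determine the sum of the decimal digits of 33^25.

33^25 = 91801229324973413645775482048441660193
Sum of its 38 digits: 162.

162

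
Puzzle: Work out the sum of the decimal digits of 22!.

22! = 1124000727777607680000
Sum of its 22 digits: 72.

72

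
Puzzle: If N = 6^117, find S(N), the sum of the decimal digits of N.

432

6^117 = 11058501848889398044247231674620986485321431295577581053898440737775600150566980478866292736
Sum of its 92 digits: 432.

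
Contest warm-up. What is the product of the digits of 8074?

8×0×7×4 = 0

0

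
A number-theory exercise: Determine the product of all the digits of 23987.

3024

2×3×9×8×7 = 3024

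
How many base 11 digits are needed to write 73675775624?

11

73675775624 in base 11 is 29278066770, which has 11 digits.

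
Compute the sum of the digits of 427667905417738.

4+2+7+6+6+7+9+0+5+4+1+7+7+3+8 = 76

76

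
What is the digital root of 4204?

1

4+2+0+4 = 10
1+0 = 1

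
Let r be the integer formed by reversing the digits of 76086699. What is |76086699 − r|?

Reverse of 76086699 is 99668067.
|76086699 − 99668067| = 23581368

23581368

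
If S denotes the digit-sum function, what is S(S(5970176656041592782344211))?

6

First digit sum: 105.
1+0+5 = 6.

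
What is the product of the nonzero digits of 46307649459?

19595520

4×6×3×7×6×4×9×4×5×9 = 19595520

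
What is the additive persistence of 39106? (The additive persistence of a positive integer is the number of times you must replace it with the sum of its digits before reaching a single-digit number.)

39106 → 19 → 10 → 1 (3 steps)

3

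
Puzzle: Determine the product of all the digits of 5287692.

60480

5×2×8×7×6×9×2 = 60480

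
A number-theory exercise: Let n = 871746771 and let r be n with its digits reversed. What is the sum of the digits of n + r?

51

Reversal of 871746771 is 177647178; 871746771 + 177647178 = 1049393949.
Digit sum of 1049393949: 1+0+4+9+3+9+3+9+4+9 = 51.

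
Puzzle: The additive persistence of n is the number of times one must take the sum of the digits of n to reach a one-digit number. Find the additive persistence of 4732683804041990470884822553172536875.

4732683804041990470884822553172536875 → 168 → 15 → 6 (3 steps)

3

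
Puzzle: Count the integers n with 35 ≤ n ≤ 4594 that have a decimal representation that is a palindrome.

The integers in [35, 4594] that have a decimal representation that is a palindrome: 44, 55, 66, 77, 88, 99, …, 4444, 4554.
132 qualify.

132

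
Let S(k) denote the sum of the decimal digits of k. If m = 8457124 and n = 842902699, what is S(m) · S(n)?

1519

S(8457124) = 8+4+5+7+1+2+4 = 31.
S(842902699) = 8+4+2+9+0+2+6+9+9 = 49.
31 · 49 = 1519.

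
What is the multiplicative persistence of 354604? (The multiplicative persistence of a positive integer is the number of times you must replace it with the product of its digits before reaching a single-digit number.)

354604 → 0 (1 step)

1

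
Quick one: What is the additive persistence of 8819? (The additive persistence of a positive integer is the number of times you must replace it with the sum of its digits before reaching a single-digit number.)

8819 → 26 → 8 (2 steps)

2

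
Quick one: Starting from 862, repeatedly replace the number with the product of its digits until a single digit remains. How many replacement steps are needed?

4

862 → 96 → 54 → 20 → 0 (4 steps)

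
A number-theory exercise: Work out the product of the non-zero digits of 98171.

504

9×8×1×7×1 = 504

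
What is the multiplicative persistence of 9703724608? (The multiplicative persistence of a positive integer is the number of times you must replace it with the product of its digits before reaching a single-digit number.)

9703724608 → 0 (1 step)

1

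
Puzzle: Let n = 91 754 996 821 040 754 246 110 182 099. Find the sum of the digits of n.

124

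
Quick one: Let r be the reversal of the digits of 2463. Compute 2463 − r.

Reverse of 2463 is 3642.
2463 − 3642 = -1179

-1179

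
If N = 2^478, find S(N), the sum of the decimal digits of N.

2^478 = 780437137578998057845399307448291576437149535666242787714789239906342934704941405030076525765872992789956732780351655723861993919822071326572544
Sum of its 144 digits: 709.

709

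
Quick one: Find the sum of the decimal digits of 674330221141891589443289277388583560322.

6+7+4+3+3+0+2+2+1+1+4+1+8+9+1+5+8+9+4+4+3+2+8+9+2+7+7+3+8+8+5+8+3+5+6+0+3+2+2 = 173

173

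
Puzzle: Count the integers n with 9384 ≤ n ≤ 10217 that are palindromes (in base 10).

The integers in [9384, 10217] that are palindromes (in base 10): 9449, 9559, 9669, 9779, 9889, 9999, 10001, 10101, 10201.
9 qualify.

9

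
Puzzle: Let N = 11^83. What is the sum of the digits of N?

329

11^83 = 272642068561325511040414333102035297723974312150221630961592079858794196687001936022131
Sum of its 87 digits: 329.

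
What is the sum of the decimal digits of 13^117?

13^117 = 21447279913381144797631035444143615235315139166043202673556129406307332193091442592392357493460768000639755143577171560356656539933
Sum of its 131 digits: 541.

541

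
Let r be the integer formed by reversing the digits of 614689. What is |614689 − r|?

371727

Reverse of 614689 is 986416.
|614689 − 986416| = 371727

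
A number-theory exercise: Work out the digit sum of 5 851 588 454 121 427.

70

5+8+5+1+5+8+8+4+5+4+1+2+1+4+2+7 = 70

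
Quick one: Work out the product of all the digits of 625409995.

0

6×2×5×4×0×9×9×9×5 = 0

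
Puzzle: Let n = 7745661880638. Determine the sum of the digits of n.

69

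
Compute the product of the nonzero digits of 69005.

270

6×9×5 = 270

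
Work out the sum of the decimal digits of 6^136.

6^136 = 6738605811544832916404944710839227866895803064850951683710862125118065920077148776367390663479029248557056
Sum of its 106 digits: 486.

486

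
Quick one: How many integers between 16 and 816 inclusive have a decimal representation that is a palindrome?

79

The integers in [16, 816] that have a decimal representation that is a palindrome: 22, 33, 44, 55, 66, 77, …, 797, 808.
79 qualify.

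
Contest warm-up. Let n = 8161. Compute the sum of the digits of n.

16

8+1+6+1 = 16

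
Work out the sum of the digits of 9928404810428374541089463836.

9+9+2+8+4+0+4+8+1+0+4+2+8+3+7+4+5+4+1+0+8+9+4+6+3+8+3+6 = 130

130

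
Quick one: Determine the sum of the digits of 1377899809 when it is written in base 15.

55

1377899809 in base 15 is 80E7B924.
Digit sum: 8+0+14+7+11+9+2+4 = 55.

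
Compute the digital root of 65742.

6+5+7+4+2 = 24
2+4 = 6

6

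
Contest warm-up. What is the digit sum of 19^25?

19^25 = 93076495688256089536609610280499
Sum of its 32 digits: 163.

163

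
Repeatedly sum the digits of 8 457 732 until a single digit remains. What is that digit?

9

8+4+5+7+7+3+2 = 36
3+6 = 9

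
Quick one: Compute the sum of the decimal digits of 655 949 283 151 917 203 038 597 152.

6+5+5+9+4+9+2+8+3+1+5+1+9+1+7+2+0+3+0+3+8+5+9+7+1+5+2 = 120

120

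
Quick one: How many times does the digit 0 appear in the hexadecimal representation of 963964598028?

3

963964598028 in base 16 is E070C4770C.
The digit 0 appears 3 times.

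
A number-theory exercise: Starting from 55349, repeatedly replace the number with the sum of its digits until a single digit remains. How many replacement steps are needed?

2

55349 → 26 → 8 (2 steps)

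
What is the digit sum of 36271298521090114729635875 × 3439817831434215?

36271298521090114729635875 × 3439817831434215 = 124766659422119248092172371129615966463125
Sum of its 42 digits: 177.

177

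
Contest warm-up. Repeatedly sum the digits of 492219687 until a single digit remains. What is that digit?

3

4+9+2+2+1+9+6+8+7 = 48
4+8 = 12
1+2 = 3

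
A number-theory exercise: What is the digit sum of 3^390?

3^390 = 1194783842005001366872669673930715104684379915202413516958309593884097707862672257897327618239887790786549346048626664496721871548575328400043101228717425477619608889629973635327326175449
Sum of its 187 digits: 891.

891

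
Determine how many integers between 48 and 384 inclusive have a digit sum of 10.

The integers in [48, 384] that have a digit sum of 10: 55, 64, 73, 82, 91, 109, …, 361, 370.
32 qualify.

32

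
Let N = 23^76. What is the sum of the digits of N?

23^76 = 30996705517935348019814272666230463378871837737203437728366860066624288818191312580054846857455409630561
Sum of its 104 digits: 472.

472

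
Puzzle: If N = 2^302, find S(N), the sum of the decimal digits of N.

409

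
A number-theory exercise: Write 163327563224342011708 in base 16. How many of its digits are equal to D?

163327563224342011708 in base 16 is 8DAA01167F10F1F3C.
The digit D appears 1 time.

1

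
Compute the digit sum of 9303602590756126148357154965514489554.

9+3+0+3+6+0+2+5+9+0+7+5+6+1+2+6+1+4+8+3+5+7+1+5+4+9+6+5+5+1+4+4+8+9+5+5+4 = 167

167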